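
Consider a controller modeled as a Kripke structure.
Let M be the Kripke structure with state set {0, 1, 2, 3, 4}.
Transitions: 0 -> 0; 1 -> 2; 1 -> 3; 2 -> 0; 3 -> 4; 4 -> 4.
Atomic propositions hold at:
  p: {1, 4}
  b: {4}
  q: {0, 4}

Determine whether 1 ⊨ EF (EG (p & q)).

Sat(p & q) = {4}
EG (p & q): greatest fixpoint, start Z0 = {4}, keep only states in Sat with some successor in Z. Already a fixed point.
Sat(EG (p & q)) = {4}
EF (EG (p & q)): least fixpoint, start Z0 = {4}, add states with some successor in Z. Z1 = {3, 4}; Z2 = {1, 3, 4}; fixed.
Sat(EF (EG (p & q))) = {1, 3, 4}
1 ∈ Sat(EF (EG (p & q))) = {1, 3, 4}, so the formula holds at 1.

Yes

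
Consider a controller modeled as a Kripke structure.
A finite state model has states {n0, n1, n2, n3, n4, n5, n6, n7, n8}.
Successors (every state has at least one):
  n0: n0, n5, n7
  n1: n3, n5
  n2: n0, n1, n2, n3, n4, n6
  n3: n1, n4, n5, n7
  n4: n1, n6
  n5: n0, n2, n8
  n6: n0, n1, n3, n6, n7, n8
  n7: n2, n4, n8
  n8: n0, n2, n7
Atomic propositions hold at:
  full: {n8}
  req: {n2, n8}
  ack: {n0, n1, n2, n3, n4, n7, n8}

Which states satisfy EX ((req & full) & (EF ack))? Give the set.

{n5, n6, n7}

Sat(req & full) = {n8}
EF ack: least fixpoint, start Z0 = {n0, n1, n2, n3, n4, n7, n8}, add states with some successor in Z. Z1 = {n0, n1, n2, n3, n4, n5, n6, n7, n8}; fixed.
Sat(EF ack) = {n0, n1, n2, n3, n4, n5, n6, n7, n8}
Sat((req & full) & (EF ack)) = {n8}
Sat(EX ((req & full) & (EF ack))) = {s : some successor in {n8}} = {n5, n6, n7}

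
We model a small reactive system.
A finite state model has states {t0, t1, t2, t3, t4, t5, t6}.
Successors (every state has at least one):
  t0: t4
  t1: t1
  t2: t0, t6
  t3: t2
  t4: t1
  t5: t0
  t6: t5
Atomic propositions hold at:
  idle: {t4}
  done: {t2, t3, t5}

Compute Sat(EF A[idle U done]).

A[idle U done]: least fixpoint, start Z0 = Sat(done) = {t2, t3, t5}, add states in Sat(idle) with every successor in Z. Already a fixed point.
Sat(A[idle U done]) = {t2, t3, t5}
EF A[idle U done]: least fixpoint, start Z0 = {t2, t3, t5}, add states with some successor in Z. Z1 = {t2, t3, t5, t6}; fixed.
Sat(EF A[idle U done]) = {t2, t3, t5, t6}

{t2, t3, t5, t6}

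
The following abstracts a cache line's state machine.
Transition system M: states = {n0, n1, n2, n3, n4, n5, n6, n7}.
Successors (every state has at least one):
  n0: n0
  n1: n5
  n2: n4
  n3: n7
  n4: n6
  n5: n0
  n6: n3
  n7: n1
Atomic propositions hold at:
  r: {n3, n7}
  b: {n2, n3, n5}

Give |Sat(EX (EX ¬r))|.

6

Sat(¬r) = {n0, n1, n2, n4, n5, n6}
Sat(EX ¬r) = {s : some successor in {n0, n1, n2, n4, n5, n6}} = {n0, n1, n2, n4, n5, n7}
Sat(EX (EX ¬r)) = {s : some successor in {n0, n1, n2, n4, n5, n7}} = {n0, n1, n2, n3, n5, n7}
|Sat(EX (EX ¬r))| = |{n0, n1, n2, n3, n5, n7}| = 6.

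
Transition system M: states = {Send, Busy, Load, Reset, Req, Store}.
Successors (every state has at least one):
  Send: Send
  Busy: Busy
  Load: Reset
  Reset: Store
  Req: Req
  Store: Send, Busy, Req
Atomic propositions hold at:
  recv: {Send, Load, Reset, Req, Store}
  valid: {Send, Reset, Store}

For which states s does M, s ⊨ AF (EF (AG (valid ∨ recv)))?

Sat(valid ∨ recv) = {Send, Load, Reset, Req, Store}
AG (valid ∨ recv): greatest fixpoint, start Z0 = {Send, Load, Reset, Req, Store}, keep only states in Sat with every successor in Z. Z1 = {Send, Load, Reset, Req}; Z2 = {Send, Load, Req}; Z3 = {Send, Req}; fixed.
Sat(AG (valid ∨ recv)) = {Send, Req}
EF (AG (valid ∨ recv)): least fixpoint, start Z0 = {Send, Req}, add states with some successor in Z. Z1 = {Send, Req, Store}; Z2 = {Send, Reset, Req, Store}; Z3 = {Send, Load, Reset, Req, Store}; fixed.
Sat(EF (AG (valid ∨ recv))) = {Send, Load, Reset, Req, Store}
AF (EF (AG (valid ∨ recv))): least fixpoint, start Z0 = {Send, Load, Reset, Req, Store}, add states with every successor in Z. Already a fixed point.
Sat(AF (EF (AG (valid ∨ recv)))) = {Send, Load, Reset, Req, Store}

{Send, Load, Reset, Req, Store}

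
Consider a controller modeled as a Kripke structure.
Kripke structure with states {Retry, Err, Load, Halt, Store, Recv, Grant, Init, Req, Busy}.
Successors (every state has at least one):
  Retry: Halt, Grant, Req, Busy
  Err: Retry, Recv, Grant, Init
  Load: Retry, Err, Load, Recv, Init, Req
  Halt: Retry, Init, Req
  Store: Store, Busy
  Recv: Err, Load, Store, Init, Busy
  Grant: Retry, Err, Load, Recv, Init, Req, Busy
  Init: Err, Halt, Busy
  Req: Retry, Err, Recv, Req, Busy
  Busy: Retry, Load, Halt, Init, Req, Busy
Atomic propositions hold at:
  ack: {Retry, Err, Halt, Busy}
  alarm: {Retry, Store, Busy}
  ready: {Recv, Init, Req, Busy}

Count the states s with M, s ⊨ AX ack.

Sat(AX ack) = {s : every successor in {Retry, Err, Halt, Busy}} = {Init}
|Sat(AX ack)| = |{Init}| = 1.

1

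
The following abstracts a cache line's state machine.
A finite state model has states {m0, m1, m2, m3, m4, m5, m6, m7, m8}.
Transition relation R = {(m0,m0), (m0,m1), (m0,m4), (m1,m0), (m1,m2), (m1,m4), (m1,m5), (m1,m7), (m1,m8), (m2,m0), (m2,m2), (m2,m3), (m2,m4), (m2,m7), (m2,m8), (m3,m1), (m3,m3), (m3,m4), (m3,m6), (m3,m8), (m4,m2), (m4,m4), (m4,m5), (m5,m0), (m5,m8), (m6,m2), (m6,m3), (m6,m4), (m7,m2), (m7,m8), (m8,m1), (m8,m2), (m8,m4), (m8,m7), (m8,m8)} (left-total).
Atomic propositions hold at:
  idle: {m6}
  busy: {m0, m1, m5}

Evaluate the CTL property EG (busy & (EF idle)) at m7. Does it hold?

EF idle: least fixpoint, start Z0 = {m6}, add states with some successor in Z. Z1 = {m3, m6}; Z2 = {m2, m3, m6}; Z3 = {m1, m2, m3, m4, m6, m7, m8}; Z4 = {m0, m1, m2, m3, m4, m5, m6, m7, m8}; fixed.
Sat(EF idle) = {m0, m1, m2, m3, m4, m5, m6, m7, m8}
Sat(busy & (EF idle)) = {m0, m1, m5}
EG (busy & (EF idle)): greatest fixpoint, start Z0 = {m0, m1, m5}, keep only states in Sat with some successor in Z. Already a fixed point.
Sat(EG (busy & (EF idle))) = {m0, m1, m5}
m7 ∉ Sat(EG (busy & (EF idle))) = {m0, m1, m5}, so the formula does not hold at m7.

No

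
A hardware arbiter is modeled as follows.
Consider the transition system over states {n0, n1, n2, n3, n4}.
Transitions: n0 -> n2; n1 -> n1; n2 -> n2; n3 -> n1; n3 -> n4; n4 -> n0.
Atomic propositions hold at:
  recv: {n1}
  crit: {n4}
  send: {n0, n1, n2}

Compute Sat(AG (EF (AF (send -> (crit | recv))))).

Sat(crit | recv) = {n1, n4}
Sat(send -> (crit | recv)) = {n1, n3, n4}
AF (send -> (crit | recv)): least fixpoint, start Z0 = {n1, n3, n4}, add states with every successor in Z. Already a fixed point.
Sat(AF (send -> (crit | recv))) = {n1, n3, n4}
EF (AF (send -> (crit | recv))): least fixpoint, start Z0 = {n1, n3, n4}, add states with some successor in Z. Already a fixed point.
Sat(EF (AF (send -> (crit | recv)))) = {n1, n3, n4}
AG (EF (AF (send -> (crit | recv)))): greatest fixpoint, start Z0 = {n1, n3, n4}, keep only states in Sat with every successor in Z. Z1 = {n1, n3}; Z2 = {n1}; fixed.
Sat(AG (EF (AF (send -> (crit | recv))))) = {n1}

{n1}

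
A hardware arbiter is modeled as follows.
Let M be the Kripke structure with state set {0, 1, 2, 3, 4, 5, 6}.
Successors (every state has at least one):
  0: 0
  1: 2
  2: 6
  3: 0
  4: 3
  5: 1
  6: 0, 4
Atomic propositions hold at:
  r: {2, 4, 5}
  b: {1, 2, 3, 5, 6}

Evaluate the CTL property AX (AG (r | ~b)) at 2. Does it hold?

Sat(~b) = {0, 4}
Sat(r | ~b) = {0, 2, 4, 5}
AG (r | ~b): greatest fixpoint, start Z0 = {0, 2, 4, 5}, keep only states in Sat with every successor in Z. Z1 = {0}; fixed.
Sat(AG (r | ~b)) = {0}
Sat(AX (AG (r | ~b))) = {s : every successor in {0}} = {0, 3}
2 ∉ Sat(AX (AG (r | ~b))) = {0, 3}, so the formula does not hold at 2.

No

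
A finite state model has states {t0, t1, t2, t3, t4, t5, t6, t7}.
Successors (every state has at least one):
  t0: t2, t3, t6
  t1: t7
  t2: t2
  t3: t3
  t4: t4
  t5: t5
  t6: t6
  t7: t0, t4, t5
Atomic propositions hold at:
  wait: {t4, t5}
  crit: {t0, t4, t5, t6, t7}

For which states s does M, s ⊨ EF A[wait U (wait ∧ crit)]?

Sat(wait ∧ crit) = {t4, t5}
A[wait U (wait ∧ crit)]: least fixpoint, start Z0 = Sat((wait ∧ crit)) = {t4, t5}, add states in Sat(wait) with every successor in Z. Already a fixed point.
Sat(A[wait U (wait ∧ crit)]) = {t4, t5}
EF A[wait U (wait ∧ crit)]: least fixpoint, start Z0 = {t4, t5}, add states with some successor in Z. Z1 = {t4, t5, t7}; Z2 = {t1, t4, t5, t7}; fixed.
Sat(EF A[wait U (wait ∧ crit)]) = {t1, t4, t5, t7}

{t1, t4, t5, t7}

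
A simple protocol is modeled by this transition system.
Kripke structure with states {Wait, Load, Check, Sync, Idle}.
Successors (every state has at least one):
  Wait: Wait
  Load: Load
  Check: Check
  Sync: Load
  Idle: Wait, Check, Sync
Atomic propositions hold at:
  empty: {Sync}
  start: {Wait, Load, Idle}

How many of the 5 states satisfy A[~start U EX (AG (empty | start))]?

Sat(~start) = {Check, Sync}
Sat(empty | start) = {Wait, Load, Sync, Idle}
AG (empty | start): greatest fixpoint, start Z0 = {Wait, Load, Sync, Idle}, keep only states in Sat with every successor in Z. Z1 = {Wait, Load, Sync}; fixed.
Sat(AG (empty | start)) = {Wait, Load, Sync}
Sat(EX (AG (empty | start))) = {s : some successor in {Wait, Load, Sync}} = {Wait, Load, Sync, Idle}
A[~start U EX (AG (empty | start))]: least fixpoint, start Z0 = Sat(EX (AG (empty | start))) = {Wait, Load, Sync, Idle}, add states in Sat(~start) with every successor in Z. Already a fixed point.
Sat(A[~start U EX (AG (empty | start))]) = {Wait, Load, Sync, Idle}
|Sat(A[~start U EX (AG (empty | start))])| = |{Wait, Load, Sync, Idle}| = 4.

4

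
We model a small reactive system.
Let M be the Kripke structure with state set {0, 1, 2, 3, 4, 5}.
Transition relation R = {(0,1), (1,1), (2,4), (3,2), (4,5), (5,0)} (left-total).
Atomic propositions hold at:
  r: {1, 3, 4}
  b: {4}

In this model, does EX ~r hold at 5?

Yes

Sat(~r) = {0, 2, 5}
Sat(EX ~r) = {s : some successor in {0, 2, 5}} = {3, 4, 5}
5 ∈ Sat(EX ~r) = {3, 4, 5}, so the formula holds at 5.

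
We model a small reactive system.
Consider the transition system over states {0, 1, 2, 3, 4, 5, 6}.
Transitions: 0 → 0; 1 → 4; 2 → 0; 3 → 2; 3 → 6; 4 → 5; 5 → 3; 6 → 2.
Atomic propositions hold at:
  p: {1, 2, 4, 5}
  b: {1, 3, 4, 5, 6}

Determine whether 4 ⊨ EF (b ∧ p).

Sat(b ∧ p) = {1, 4, 5}
EF (b ∧ p): least fixpoint, start Z0 = {1, 4, 5}, add states with some successor in Z. Already a fixed point.
Sat(EF (b ∧ p)) = {1, 4, 5}
4 ∈ Sat(EF (b ∧ p)) = {1, 4, 5}, so the formula holds at 4.

Yes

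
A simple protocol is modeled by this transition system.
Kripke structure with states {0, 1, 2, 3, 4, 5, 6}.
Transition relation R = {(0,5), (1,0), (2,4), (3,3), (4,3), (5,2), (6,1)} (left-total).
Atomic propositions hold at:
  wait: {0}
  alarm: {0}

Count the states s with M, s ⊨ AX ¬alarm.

6

Sat(¬alarm) = {1, 2, 3, 4, 5, 6}
Sat(AX ¬alarm) = {s : every successor in {1, 2, 3, 4, 5, 6}} = {0, 2, 3, 4, 5, 6}
|Sat(AX ¬alarm)| = |{0, 2, 3, 4, 5, 6}| = 6.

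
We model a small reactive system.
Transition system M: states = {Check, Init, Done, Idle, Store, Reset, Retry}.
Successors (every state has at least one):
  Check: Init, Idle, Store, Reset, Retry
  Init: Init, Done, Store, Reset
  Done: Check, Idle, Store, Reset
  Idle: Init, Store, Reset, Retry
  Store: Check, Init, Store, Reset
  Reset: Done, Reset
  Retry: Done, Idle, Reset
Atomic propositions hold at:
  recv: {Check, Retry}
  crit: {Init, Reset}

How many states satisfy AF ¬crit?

Sat(¬crit) = {Check, Done, Idle, Store, Retry}
AF ¬crit: least fixpoint, start Z0 = {Check, Done, Idle, Store, Retry}, add states with every successor in Z. Already a fixed point.
Sat(AF ¬crit) = {Check, Done, Idle, Store, Retry}
|Sat(AF ¬crit)| = |{Check, Done, Idle, Store, Retry}| = 5.

5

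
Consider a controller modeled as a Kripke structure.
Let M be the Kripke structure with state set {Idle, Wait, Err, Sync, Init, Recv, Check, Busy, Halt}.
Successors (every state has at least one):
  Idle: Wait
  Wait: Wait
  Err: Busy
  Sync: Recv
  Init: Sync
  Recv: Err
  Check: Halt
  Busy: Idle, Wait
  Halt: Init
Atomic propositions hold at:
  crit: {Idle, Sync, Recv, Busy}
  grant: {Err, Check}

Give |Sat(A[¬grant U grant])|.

Sat(¬grant) = {Idle, Wait, Sync, Init, Recv, Busy, Halt}
A[¬grant U grant]: least fixpoint, start Z0 = Sat(grant) = {Err, Check}, add states in Sat(¬grant) with every successor in Z. Z1 = {Err, Recv, Check}; Z2 = {Err, Sync, Recv, Check}; Z3 = {Err, Sync, Init, Recv, Check}; Z4 = {Err, Sync, Init, Recv, Check, Halt}; fixed.
Sat(A[¬grant U grant]) = {Err, Sync, Init, Recv, Check, Halt}
|Sat(A[¬grant U grant])| = |{Err, Sync, Init, Recv, Check, Halt}| = 6.

6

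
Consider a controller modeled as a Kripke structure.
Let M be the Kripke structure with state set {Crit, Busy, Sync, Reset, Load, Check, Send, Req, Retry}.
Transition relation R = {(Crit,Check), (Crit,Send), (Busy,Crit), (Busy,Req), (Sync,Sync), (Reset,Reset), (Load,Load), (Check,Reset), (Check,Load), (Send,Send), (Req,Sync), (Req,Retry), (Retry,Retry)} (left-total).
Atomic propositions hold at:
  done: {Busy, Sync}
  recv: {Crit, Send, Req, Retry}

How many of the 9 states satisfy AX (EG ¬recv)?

Sat(¬recv) = {Busy, Sync, Reset, Load, Check}
EG ¬recv: greatest fixpoint, start Z0 = {Busy, Sync, Reset, Load, Check}, keep only states in Sat with some successor in Z. Z1 = {Sync, Reset, Load, Check}; fixed.
Sat(EG ¬recv) = {Sync, Reset, Load, Check}
Sat(AX (EG ¬recv)) = {s : every successor in {Sync, Reset, Load, Check}} = {Sync, Reset, Load, Check}
|Sat(AX (EG ¬recv))| = |{Sync, Reset, Load, Check}| = 4.

4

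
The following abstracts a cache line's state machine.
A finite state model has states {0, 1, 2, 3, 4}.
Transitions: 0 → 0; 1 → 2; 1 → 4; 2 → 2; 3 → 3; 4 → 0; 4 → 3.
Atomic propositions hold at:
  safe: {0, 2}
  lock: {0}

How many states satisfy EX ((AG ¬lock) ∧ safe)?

2

Sat(¬lock) = {1, 2, 3, 4}
AG ¬lock: greatest fixpoint, start Z0 = {1, 2, 3, 4}, keep only states in Sat with every successor in Z. Z1 = {1, 2, 3}; Z2 = {2, 3}; fixed.
Sat(AG ¬lock) = {2, 3}
Sat((AG ¬lock) ∧ safe) = {2}
Sat(EX ((AG ¬lock) ∧ safe)) = {s : some successor in {2}} = {1, 2}
|Sat(EX ((AG ¬lock) ∧ safe))| = |{1, 2}| = 2.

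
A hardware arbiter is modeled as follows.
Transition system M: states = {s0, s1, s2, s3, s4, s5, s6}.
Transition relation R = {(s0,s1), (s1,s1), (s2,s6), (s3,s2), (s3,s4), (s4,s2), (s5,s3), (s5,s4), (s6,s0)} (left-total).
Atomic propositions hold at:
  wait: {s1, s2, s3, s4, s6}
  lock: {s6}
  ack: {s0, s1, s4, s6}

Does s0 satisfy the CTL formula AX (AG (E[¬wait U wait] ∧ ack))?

Sat(¬wait) = {s0, s5}
E[¬wait U wait]: least fixpoint, start Z0 = Sat(wait) = {s1, s2, s3, s4, s6}, add states in Sat(¬wait) with some successor in Z. Z1 = {s0, s1, s2, s3, s4, s5, s6}; fixed.
Sat(E[¬wait U wait]) = {s0, s1, s2, s3, s4, s5, s6}
Sat(E[¬wait U wait] ∧ ack) = {s0, s1, s4, s6}
AG (E[¬wait U wait] ∧ ack): greatest fixpoint, start Z0 = {s0, s1, s4, s6}, keep only states in Sat with every successor in Z. Z1 = {s0, s1, s6}; fixed.
Sat(AG (E[¬wait U wait] ∧ ack)) = {s0, s1, s6}
Sat(AX (AG (E[¬wait U wait] ∧ ack))) = {s : every successor in {s0, s1, s6}} = {s0, s1, s2, s6}
s0 ∈ Sat(AX (AG (E[¬wait U wait] ∧ ack))) = {s0, s1, s2, s6}, so the formula holds at s0.

Yes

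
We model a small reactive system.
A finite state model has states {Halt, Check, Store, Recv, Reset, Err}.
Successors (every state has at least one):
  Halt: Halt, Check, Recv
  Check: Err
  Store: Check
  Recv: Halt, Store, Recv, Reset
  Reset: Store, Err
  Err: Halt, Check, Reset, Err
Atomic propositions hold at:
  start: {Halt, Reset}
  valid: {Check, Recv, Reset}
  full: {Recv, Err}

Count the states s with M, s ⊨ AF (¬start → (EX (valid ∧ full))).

Sat(¬start) = {Check, Store, Recv, Err}
Sat(valid ∧ full) = {Recv}
Sat(EX (valid ∧ full)) = {s : some successor in {Recv}} = {Halt, Recv}
Sat(¬start → (EX (valid ∧ full))) = {Halt, Recv, Reset}
AF (¬start → (EX (valid ∧ full))): least fixpoint, start Z0 = {Halt, Recv, Reset}, add states with every successor in Z. Already a fixed point.
Sat(AF (¬start → (EX (valid ∧ full)))) = {Halt, Recv, Reset}
|Sat(AF (¬start → (EX (valid ∧ full))))| = |{Halt, Recv, Reset}| = 3.

3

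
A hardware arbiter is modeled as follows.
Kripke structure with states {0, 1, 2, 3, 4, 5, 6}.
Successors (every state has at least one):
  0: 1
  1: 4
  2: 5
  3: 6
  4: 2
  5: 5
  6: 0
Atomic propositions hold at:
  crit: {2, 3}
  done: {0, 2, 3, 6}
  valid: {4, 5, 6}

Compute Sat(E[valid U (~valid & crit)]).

{2, 3, 4}

Sat(~valid) = {0, 1, 2, 3}
Sat(~valid & crit) = {2, 3}
E[valid U (~valid & crit)]: least fixpoint, start Z0 = Sat((~valid & crit)) = {2, 3}, add states in Sat(valid) with some successor in Z. Z1 = {2, 3, 4}; fixed.
Sat(E[valid U (~valid & crit)]) = {2, 3, 4}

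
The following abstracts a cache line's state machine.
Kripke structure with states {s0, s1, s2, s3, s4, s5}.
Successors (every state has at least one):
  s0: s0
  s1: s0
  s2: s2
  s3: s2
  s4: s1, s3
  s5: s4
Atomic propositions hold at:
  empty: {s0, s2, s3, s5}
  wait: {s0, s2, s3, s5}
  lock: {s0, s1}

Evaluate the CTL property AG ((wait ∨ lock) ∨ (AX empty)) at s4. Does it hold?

No

Sat(wait ∨ lock) = {s0, s1, s2, s3, s5}
Sat(AX empty) = {s : every successor in {s0, s2, s3, s5}} = {s0, s1, s2, s3}
Sat((wait ∨ lock) ∨ (AX empty)) = {s0, s1, s2, s3, s5}
AG ((wait ∨ lock) ∨ (AX empty)): greatest fixpoint, start Z0 = {s0, s1, s2, s3, s5}, keep only states in Sat with every successor in Z. Z1 = {s0, s1, s2, s3}; fixed.
Sat(AG ((wait ∨ lock) ∨ (AX empty))) = {s0, s1, s2, s3}
s4 ∉ Sat(AG ((wait ∨ lock) ∨ (AX empty))) = {s0, s1, s2, s3}, so the formula does not hold at s4.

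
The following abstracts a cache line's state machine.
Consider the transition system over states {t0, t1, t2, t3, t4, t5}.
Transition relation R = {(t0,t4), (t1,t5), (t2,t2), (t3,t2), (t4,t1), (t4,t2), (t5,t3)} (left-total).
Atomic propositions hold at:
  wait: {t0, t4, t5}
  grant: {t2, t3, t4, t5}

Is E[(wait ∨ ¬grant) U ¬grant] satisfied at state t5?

No

Sat(¬grant) = {t0, t1}
Sat(wait ∨ ¬grant) = {t0, t1, t4, t5}
E[(wait ∨ ¬grant) U ¬grant]: least fixpoint, start Z0 = Sat(¬grant) = {t0, t1}, add states in Sat(wait ∨ ¬grant) with some successor in Z. Z1 = {t0, t1, t4}; fixed.
Sat(E[(wait ∨ ¬grant) U ¬grant]) = {t0, t1, t4}
t5 ∉ Sat(E[(wait ∨ ¬grant) U ¬grant]) = {t0, t1, t4}, so the formula does not hold at t5.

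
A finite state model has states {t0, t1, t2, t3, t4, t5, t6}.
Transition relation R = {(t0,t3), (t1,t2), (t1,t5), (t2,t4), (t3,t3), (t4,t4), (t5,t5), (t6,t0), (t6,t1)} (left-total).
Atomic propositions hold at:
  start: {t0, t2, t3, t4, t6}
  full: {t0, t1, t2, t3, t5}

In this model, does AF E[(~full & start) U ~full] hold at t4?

Sat(~full) = {t4, t6}
Sat(~full & start) = {t4, t6}
E[(~full & start) U ~full]: least fixpoint, start Z0 = Sat(~full) = {t4, t6}, add states in Sat(~full & start) with some successor in Z. Already a fixed point.
Sat(E[(~full & start) U ~full]) = {t4, t6}
AF E[(~full & start) U ~full]: least fixpoint, start Z0 = {t4, t6}, add states with every successor in Z. Z1 = {t2, t4, t6}; fixed.
Sat(AF E[(~full & start) U ~full]) = {t2, t4, t6}
t4 ∈ Sat(AF E[(~full & start) U ~full]) = {t2, t4, t6}, so the formula holds at t4.

Yes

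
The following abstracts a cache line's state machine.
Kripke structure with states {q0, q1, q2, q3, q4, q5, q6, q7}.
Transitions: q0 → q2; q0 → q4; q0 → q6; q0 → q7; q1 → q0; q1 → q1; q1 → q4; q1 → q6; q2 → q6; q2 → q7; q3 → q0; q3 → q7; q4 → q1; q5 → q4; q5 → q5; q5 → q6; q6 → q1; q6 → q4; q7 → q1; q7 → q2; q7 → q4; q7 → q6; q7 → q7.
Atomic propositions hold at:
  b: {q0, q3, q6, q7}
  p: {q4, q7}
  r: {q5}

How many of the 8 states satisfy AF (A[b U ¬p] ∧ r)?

1

Sat(¬p) = {q0, q1, q2, q3, q5, q6}
A[b U ¬p]: least fixpoint, start Z0 = Sat(¬p) = {q0, q1, q2, q3, q5, q6}, add states in Sat(b) with every successor in Z. Already a fixed point.
Sat(A[b U ¬p]) = {q0, q1, q2, q3, q5, q6}
Sat(A[b U ¬p] ∧ r) = {q5}
AF (A[b U ¬p] ∧ r): least fixpoint, start Z0 = {q5}, add states with every successor in Z. Already a fixed point.
Sat(AF (A[b U ¬p] ∧ r)) = {q5}
|Sat(AF (A[b U ¬p] ∧ r))| = |{q5}| = 1.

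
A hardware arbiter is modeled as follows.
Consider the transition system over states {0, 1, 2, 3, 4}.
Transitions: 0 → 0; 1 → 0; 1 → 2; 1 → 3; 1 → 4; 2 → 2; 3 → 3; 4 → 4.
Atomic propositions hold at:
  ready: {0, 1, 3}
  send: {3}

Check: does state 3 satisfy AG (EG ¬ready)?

No

Sat(¬ready) = {2, 4}
EG ¬ready: greatest fixpoint, start Z0 = {2, 4}, keep only states in Sat with some successor in Z. Already a fixed point.
Sat(EG ¬ready) = {2, 4}
AG (EG ¬ready): greatest fixpoint, start Z0 = {2, 4}, keep only states in Sat with every successor in Z. Already a fixed point.
Sat(AG (EG ¬ready)) = {2, 4}
3 ∉ Sat(AG (EG ¬ready)) = {2, 4}, so the formula does not hold at 3.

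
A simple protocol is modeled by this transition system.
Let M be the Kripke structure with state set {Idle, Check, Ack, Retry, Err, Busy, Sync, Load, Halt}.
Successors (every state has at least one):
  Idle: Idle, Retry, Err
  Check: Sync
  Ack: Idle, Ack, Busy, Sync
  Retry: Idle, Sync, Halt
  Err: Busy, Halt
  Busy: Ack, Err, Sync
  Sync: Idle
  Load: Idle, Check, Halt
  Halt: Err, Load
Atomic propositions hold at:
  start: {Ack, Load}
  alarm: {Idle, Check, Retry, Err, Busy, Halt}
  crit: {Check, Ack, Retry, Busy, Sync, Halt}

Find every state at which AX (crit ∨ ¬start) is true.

{Idle, Check, Ack, Retry, Err, Busy, Sync, Load}

Sat(¬start) = {Idle, Check, Retry, Err, Busy, Sync, Halt}
Sat(crit ∨ ¬start) = {Idle, Check, Ack, Retry, Err, Busy, Sync, Halt}
Sat(AX (crit ∨ ¬start)) = {s : every successor in {Idle, Check, Ack, Retry, Err, Busy, Sync, Halt}} = {Idle, Check, Ack, Retry, Err, Busy, Sync, Load}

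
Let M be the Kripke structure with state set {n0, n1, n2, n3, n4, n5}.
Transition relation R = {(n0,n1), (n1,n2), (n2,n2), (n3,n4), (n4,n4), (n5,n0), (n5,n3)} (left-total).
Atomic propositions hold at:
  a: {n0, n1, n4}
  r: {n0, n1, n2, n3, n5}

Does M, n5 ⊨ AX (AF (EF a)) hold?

EF a: least fixpoint, start Z0 = {n0, n1, n4}, add states with some successor in Z. Z1 = {n0, n1, n3, n4, n5}; fixed.
Sat(EF a) = {n0, n1, n3, n4, n5}
AF (EF a): least fixpoint, start Z0 = {n0, n1, n3, n4, n5}, add states with every successor in Z. Already a fixed point.
Sat(AF (EF a)) = {n0, n1, n3, n4, n5}
Sat(AX (AF (EF a))) = {s : every successor in {n0, n1, n3, n4, n5}} = {n0, n3, n4, n5}
n5 ∈ Sat(AX (AF (EF a))) = {n0, n3, n4, n5}, so the formula holds at n5.

Yes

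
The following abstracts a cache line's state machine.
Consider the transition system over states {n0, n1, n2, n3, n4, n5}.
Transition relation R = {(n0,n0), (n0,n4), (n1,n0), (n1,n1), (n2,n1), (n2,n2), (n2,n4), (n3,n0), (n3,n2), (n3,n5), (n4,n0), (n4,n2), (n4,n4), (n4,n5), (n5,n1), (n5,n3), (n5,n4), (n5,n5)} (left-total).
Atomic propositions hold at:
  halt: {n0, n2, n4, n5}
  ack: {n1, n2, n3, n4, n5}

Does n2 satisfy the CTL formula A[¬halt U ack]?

Sat(¬halt) = {n1, n3}
A[¬halt U ack]: least fixpoint, start Z0 = Sat(ack) = {n1, n2, n3, n4, n5}, add states in Sat(¬halt) with every successor in Z. Already a fixed point.
Sat(A[¬halt U ack]) = {n1, n2, n3, n4, n5}
n2 ∈ Sat(A[¬halt U ack]) = {n1, n2, n3, n4, n5}, so the formula holds at n2.

Yes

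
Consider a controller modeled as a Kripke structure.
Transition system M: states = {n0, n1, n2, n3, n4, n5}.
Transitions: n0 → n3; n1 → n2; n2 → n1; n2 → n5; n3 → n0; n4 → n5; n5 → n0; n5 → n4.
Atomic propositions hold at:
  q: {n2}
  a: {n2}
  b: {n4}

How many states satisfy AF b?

AF b: least fixpoint, start Z0 = {n4}, add states with every successor in Z. Already a fixed point.
Sat(AF b) = {n4}
|Sat(AF b)| = |{n4}| = 1.

1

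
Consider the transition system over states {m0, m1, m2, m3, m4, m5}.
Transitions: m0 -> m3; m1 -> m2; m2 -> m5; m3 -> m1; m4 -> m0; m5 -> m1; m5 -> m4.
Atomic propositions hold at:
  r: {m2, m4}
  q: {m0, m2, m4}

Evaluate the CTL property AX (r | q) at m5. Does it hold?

No

Sat(r | q) = {m0, m2, m4}
Sat(AX (r | q)) = {s : every successor in {m0, m2, m4}} = {m1, m4}
m5 ∉ Sat(AX (r | q)) = {m1, m4}, so the formula does not hold at m5.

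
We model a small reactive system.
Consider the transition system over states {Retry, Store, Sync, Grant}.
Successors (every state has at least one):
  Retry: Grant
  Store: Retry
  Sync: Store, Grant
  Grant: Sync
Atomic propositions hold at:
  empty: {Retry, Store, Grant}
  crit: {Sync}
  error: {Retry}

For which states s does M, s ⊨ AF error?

{Retry, Store}

AF error: least fixpoint, start Z0 = {Retry}, add states with every successor in Z. Z1 = {Retry, Store}; fixed.
Sat(AF error) = {Retry, Store}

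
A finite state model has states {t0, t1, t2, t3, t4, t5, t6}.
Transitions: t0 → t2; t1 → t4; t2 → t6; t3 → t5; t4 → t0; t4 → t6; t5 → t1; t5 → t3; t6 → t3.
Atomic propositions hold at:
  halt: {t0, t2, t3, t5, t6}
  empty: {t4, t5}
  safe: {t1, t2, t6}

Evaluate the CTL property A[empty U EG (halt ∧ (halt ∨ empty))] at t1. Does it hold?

No

Sat(halt ∨ empty) = {t0, t2, t3, t4, t5, t6}
Sat(halt ∧ (halt ∨ empty)) = {t0, t2, t3, t5, t6}
EG (halt ∧ (halt ∨ empty)): greatest fixpoint, start Z0 = {t0, t2, t3, t5, t6}, keep only states in Sat with some successor in Z. Already a fixed point.
Sat(EG (halt ∧ (halt ∨ empty))) = {t0, t2, t3, t5, t6}
A[empty U EG (halt ∧ (halt ∨ empty))]: least fixpoint, start Z0 = Sat(EG (halt ∧ (halt ∨ empty))) = {t0, t2, t3, t5, t6}, add states in Sat(empty) with every successor in Z. Z1 = {t0, t2, t3, t4, t5, t6}; fixed.
Sat(A[empty U EG (halt ∧ (halt ∨ empty))]) = {t0, t2, t3, t4, t5, t6}
t1 ∉ Sat(A[empty U EG (halt ∧ (halt ∨ empty))]) = {t0, t2, t3, t4, t5, t6}, so the formula does not hold at t1.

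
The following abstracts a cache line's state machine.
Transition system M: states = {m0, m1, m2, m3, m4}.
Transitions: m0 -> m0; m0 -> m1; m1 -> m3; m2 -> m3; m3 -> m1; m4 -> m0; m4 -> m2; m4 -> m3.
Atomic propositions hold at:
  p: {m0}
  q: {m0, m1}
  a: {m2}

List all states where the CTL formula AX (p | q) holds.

Sat(p | q) = {m0, m1}
Sat(AX (p | q)) = {s : every successor in {m0, m1}} = {m0, m3}

{m0, m3}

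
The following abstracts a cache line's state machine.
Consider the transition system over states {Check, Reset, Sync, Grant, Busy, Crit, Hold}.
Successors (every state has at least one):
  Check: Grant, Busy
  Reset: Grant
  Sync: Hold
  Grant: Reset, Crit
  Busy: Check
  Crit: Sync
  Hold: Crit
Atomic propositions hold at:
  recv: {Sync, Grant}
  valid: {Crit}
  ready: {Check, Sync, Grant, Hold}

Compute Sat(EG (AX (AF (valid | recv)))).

Sat(valid | recv) = {Sync, Grant, Crit}
AF (valid | recv): least fixpoint, start Z0 = {Sync, Grant, Crit}, add states with every successor in Z. Z1 = {Reset, Sync, Grant, Crit, Hold}; fixed.
Sat(AF (valid | recv)) = {Reset, Sync, Grant, Crit, Hold}
Sat(AX (AF (valid | recv))) = {s : every successor in {Reset, Sync, Grant, Crit, Hold}} = {Reset, Sync, Grant, Crit, Hold}
EG (AX (AF (valid | recv))): greatest fixpoint, start Z0 = {Reset, Sync, Grant, Crit, Hold}, keep only states in Sat with some successor in Z. Already a fixed point.
Sat(EG (AX (AF (valid | recv)))) = {Reset, Sync, Grant, Crit, Hold}

{Reset, Sync, Grant, Crit, Hold}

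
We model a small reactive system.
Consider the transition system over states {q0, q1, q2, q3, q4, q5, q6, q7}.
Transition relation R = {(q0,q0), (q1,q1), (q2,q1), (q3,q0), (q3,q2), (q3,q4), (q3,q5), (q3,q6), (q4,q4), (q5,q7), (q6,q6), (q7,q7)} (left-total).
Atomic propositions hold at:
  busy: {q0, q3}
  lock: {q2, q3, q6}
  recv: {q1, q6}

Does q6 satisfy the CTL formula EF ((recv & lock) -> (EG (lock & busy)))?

No

Sat(recv & lock) = {q6}
Sat(lock & busy) = {q3}
EG (lock & busy): greatest fixpoint, start Z0 = {q3}, keep only states in Sat with some successor in Z. Z1 = ∅; fixed.
Sat(EG (lock & busy)) = ∅
Sat((recv & lock) -> (EG (lock & busy))) = {q0, q1, q2, q3, q4, q5, q7}
EF ((recv & lock) -> (EG (lock & busy))): least fixpoint, start Z0 = {q0, q1, q2, q3, q4, q5, q7}, add states with some successor in Z. Already a fixed point.
Sat(EF ((recv & lock) -> (EG (lock & busy)))) = {q0, q1, q2, q3, q4, q5, q7}
q6 ∉ Sat(EF ((recv & lock) -> (EG (lock & busy)))) = {q0, q1, q2, q3, q4, q5, q7}, so the formula does not hold at q6.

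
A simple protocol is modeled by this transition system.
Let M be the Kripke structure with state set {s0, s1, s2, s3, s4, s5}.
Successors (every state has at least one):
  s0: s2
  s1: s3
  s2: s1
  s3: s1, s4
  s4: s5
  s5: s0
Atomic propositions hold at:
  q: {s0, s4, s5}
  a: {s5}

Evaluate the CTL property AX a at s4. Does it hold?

Yes

Sat(AX a) = {s : every successor in {s5}} = {s4}
s4 ∈ Sat(AX a) = {s4}, so the formula holds at s4.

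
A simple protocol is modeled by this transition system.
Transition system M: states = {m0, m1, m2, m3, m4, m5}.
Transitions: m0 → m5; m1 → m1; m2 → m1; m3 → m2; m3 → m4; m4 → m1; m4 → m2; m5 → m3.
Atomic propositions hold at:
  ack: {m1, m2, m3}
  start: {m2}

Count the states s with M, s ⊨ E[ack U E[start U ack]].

3

E[start U ack]: least fixpoint, start Z0 = Sat(ack) = {m1, m2, m3}, add states in Sat(start) with some successor in Z. Already a fixed point.
Sat(E[start U ack]) = {m1, m2, m3}
E[ack U E[start U ack]]: least fixpoint, start Z0 = Sat(E[start U ack]) = {m1, m2, m3}, add states in Sat(ack) with some successor in Z. Already a fixed point.
Sat(E[ack U E[start U ack]]) = {m1, m2, m3}
|Sat(E[ack U E[start U ack]])| = |{m1, m2, m3}| = 3.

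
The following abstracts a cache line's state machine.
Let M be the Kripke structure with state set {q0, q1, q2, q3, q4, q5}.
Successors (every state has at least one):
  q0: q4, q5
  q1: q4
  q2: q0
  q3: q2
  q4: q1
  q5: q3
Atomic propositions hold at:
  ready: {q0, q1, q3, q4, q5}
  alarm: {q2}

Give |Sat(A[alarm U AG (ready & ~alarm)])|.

2

Sat(~alarm) = {q0, q1, q3, q4, q5}
Sat(ready & ~alarm) = {q0, q1, q3, q4, q5}
AG (ready & ~alarm): greatest fixpoint, start Z0 = {q0, q1, q3, q4, q5}, keep only states in Sat with every successor in Z. Z1 = {q0, q1, q4, q5}; Z2 = {q0, q1, q4}; Z3 = {q1, q4}; fixed.
Sat(AG (ready & ~alarm)) = {q1, q4}
A[alarm U AG (ready & ~alarm)]: least fixpoint, start Z0 = Sat(AG (ready & ~alarm)) = {q1, q4}, add states in Sat(alarm) with every successor in Z. Already a fixed point.
Sat(A[alarm U AG (ready & ~alarm)]) = {q1, q4}
|Sat(A[alarm U AG (ready & ~alarm)])| = |{q1, q4}| = 2.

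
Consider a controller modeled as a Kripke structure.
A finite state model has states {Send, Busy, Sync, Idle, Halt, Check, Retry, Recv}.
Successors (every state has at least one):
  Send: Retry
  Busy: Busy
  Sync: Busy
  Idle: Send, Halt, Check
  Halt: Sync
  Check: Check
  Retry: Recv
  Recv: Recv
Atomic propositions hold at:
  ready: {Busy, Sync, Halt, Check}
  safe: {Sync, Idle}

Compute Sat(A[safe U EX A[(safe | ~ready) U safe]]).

{Halt}

Sat(~ready) = {Send, Idle, Retry, Recv}
Sat(safe | ~ready) = {Send, Sync, Idle, Retry, Recv}
A[(safe | ~ready) U safe]: least fixpoint, start Z0 = Sat(safe) = {Sync, Idle}, add states in Sat(safe | ~ready) with every successor in Z. Already a fixed point.
Sat(A[(safe | ~ready) U safe]) = {Sync, Idle}
Sat(EX A[(safe | ~ready) U safe]) = {s : some successor in {Sync, Idle}} = {Halt}
A[safe U EX A[(safe | ~ready) U safe]]: least fixpoint, start Z0 = Sat(EX A[(safe | ~ready) U safe]) = {Halt}, add states in Sat(safe) with every successor in Z. Already a fixed point.
Sat(A[safe U EX A[(safe | ~ready) U safe]]) = {Halt}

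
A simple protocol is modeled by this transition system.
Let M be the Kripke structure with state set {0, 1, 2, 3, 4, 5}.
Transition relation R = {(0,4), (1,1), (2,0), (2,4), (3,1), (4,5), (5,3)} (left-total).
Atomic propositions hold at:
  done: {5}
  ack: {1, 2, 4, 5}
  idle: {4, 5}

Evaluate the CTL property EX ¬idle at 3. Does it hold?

Yes

Sat(¬idle) = {0, 1, 2, 3}
Sat(EX ¬idle) = {s : some successor in {0, 1, 2, 3}} = {1, 2, 3, 5}
3 ∈ Sat(EX ¬idle) = {1, 2, 3, 5}, so the formula holds at 3.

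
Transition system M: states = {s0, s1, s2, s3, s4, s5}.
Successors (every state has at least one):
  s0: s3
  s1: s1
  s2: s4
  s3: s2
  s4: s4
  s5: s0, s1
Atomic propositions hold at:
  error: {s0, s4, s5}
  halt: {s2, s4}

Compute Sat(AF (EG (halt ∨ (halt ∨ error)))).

Sat(halt ∨ error) = {s0, s2, s4, s5}
Sat(halt ∨ (halt ∨ error)) = {s0, s2, s4, s5}
EG (halt ∨ (halt ∨ error)): greatest fixpoint, start Z0 = {s0, s2, s4, s5}, keep only states in Sat with some successor in Z. Z1 = {s2, s4, s5}; Z2 = {s2, s4}; fixed.
Sat(EG (halt ∨ (halt ∨ error))) = {s2, s4}
AF (EG (halt ∨ (halt ∨ error))): least fixpoint, start Z0 = {s2, s4}, add states with every successor in Z. Z1 = {s2, s3, s4}; Z2 = {s0, s2, s3, s4}; fixed.
Sat(AF (EG (halt ∨ (halt ∨ error)))) = {s0, s2, s3, s4}

{s0, s2, s3, s4}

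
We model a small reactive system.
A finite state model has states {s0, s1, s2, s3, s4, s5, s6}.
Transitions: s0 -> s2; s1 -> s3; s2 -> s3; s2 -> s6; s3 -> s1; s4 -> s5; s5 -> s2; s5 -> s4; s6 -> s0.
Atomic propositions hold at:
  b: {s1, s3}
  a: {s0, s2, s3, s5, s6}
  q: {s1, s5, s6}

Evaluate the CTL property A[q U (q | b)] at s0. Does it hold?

No

Sat(q | b) = {s1, s3, s5, s6}
A[q U (q | b)]: least fixpoint, start Z0 = Sat((q | b)) = {s1, s3, s5, s6}, add states in Sat(q) with every successor in Z. Already a fixed point.
Sat(A[q U (q | b)]) = {s1, s3, s5, s6}
s0 ∉ Sat(A[q U (q | b)]) = {s1, s3, s5, s6}, so the formula does not hold at s0.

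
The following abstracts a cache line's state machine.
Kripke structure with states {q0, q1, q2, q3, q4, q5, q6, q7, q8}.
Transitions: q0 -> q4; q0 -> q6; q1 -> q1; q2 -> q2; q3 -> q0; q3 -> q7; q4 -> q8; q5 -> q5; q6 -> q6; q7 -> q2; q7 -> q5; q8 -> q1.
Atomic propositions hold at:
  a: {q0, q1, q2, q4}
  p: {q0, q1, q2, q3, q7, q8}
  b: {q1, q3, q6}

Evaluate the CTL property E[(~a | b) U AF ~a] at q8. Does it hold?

Yes

Sat(~a) = {q3, q5, q6, q7, q8}
Sat(~a | b) = {q1, q3, q5, q6, q7, q8}
AF ~a: least fixpoint, start Z0 = {q3, q5, q6, q7, q8}, add states with every successor in Z. Z1 = {q3, q4, q5, q6, q7, q8}; Z2 = {q0, q3, q4, q5, q6, q7, q8}; fixed.
Sat(AF ~a) = {q0, q3, q4, q5, q6, q7, q8}
E[(~a | b) U AF ~a]: least fixpoint, start Z0 = Sat(AF ~a) = {q0, q3, q4, q5, q6, q7, q8}, add states in Sat(~a | b) with some successor in Z. Already a fixed point.
Sat(E[(~a | b) U AF ~a]) = {q0, q3, q4, q5, q6, q7, q8}
q8 ∈ Sat(E[(~a | b) U AF ~a]) = {q0, q3, q4, q5, q6, q7, q8}, so the formula holds at q8.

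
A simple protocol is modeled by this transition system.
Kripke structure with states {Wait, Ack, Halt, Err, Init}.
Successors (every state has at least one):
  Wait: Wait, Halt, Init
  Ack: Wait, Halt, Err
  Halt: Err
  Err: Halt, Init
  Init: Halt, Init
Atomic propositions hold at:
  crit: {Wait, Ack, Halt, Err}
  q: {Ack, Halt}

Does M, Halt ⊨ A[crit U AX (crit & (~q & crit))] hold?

Sat(~q) = {Wait, Err, Init}
Sat(~q & crit) = {Wait, Err}
Sat(crit & (~q & crit)) = {Wait, Err}
Sat(AX (crit & (~q & crit))) = {s : every successor in {Wait, Err}} = {Halt}
A[crit U AX (crit & (~q & crit))]: least fixpoint, start Z0 = Sat(AX (crit & (~q & crit))) = {Halt}, add states in Sat(crit) with every successor in Z. Already a fixed point.
Sat(A[crit U AX (crit & (~q & crit))]) = {Halt}
Halt ∈ Sat(A[crit U AX (crit & (~q & crit))]) = {Halt}, so the formula holds at Halt.

Yes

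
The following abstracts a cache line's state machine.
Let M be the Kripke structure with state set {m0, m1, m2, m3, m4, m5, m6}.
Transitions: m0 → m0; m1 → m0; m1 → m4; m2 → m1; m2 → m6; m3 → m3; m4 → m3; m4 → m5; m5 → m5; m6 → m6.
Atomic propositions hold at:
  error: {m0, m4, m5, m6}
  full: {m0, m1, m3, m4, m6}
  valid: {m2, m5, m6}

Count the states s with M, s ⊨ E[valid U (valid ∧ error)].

3

Sat(valid ∧ error) = {m5, m6}
E[valid U (valid ∧ error)]: least fixpoint, start Z0 = Sat((valid ∧ error)) = {m5, m6}, add states in Sat(valid) with some successor in Z. Z1 = {m2, m5, m6}; fixed.
Sat(E[valid U (valid ∧ error)]) = {m2, m5, m6}
|Sat(E[valid U (valid ∧ error)])| = |{m2, m5, m6}| = 3.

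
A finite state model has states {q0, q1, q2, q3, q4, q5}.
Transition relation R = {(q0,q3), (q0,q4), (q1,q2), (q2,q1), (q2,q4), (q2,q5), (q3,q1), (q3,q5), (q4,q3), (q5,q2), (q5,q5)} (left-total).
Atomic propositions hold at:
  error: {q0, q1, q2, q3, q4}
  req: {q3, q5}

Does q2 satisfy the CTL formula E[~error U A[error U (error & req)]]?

No

Sat(~error) = {q5}
Sat(error & req) = {q3}
A[error U (error & req)]: least fixpoint, start Z0 = Sat((error & req)) = {q3}, add states in Sat(error) with every successor in Z. Z1 = {q3, q4}; Z2 = {q0, q3, q4}; fixed.
Sat(A[error U (error & req)]) = {q0, q3, q4}
E[~error U A[error U (error & req)]]: least fixpoint, start Z0 = Sat(A[error U (error & req)]) = {q0, q3, q4}, add states in Sat(~error) with some successor in Z. Already a fixed point.
Sat(E[~error U A[error U (error & req)]]) = {q0, q3, q4}
q2 ∉ Sat(E[~error U A[error U (error & req)]]) = {q0, q3, q4}, so the formula does not hold at q2.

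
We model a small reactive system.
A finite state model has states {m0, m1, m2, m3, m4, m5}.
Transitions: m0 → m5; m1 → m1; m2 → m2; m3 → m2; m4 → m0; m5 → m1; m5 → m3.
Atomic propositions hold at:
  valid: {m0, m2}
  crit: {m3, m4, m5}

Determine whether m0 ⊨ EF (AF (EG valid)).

EG valid: greatest fixpoint, start Z0 = {m0, m2}, keep only states in Sat with some successor in Z. Z1 = {m2}; fixed.
Sat(EG valid) = {m2}
AF (EG valid): least fixpoint, start Z0 = {m2}, add states with every successor in Z. Z1 = {m2, m3}; fixed.
Sat(AF (EG valid)) = {m2, m3}
EF (AF (EG valid)): least fixpoint, start Z0 = {m2, m3}, add states with some successor in Z. Z1 = {m2, m3, m5}; Z2 = {m0, m2, m3, m5}; Z3 = {m0, m2, m3, m4, m5}; fixed.
Sat(EF (AF (EG valid))) = {m0, m2, m3, m4, m5}
m0 ∈ Sat(EF (AF (EG valid))) = {m0, m2, m3, m4, m5}, so the formula holds at m0.

Yes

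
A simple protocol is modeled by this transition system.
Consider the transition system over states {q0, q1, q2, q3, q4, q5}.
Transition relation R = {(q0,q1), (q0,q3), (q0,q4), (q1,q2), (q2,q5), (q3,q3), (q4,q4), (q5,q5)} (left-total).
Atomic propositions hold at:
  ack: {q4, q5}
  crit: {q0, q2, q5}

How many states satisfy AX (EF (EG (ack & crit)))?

3

Sat(ack & crit) = {q5}
EG (ack & crit): greatest fixpoint, start Z0 = {q5}, keep only states in Sat with some successor in Z. Already a fixed point.
Sat(EG (ack & crit)) = {q5}
EF (EG (ack & crit)): least fixpoint, start Z0 = {q5}, add states with some successor in Z. Z1 = {q2, q5}; Z2 = {q1, q2, q5}; Z3 = {q0, q1, q2, q5}; fixed.
Sat(EF (EG (ack & crit))) = {q0, q1, q2, q5}
Sat(AX (EF (EG (ack & crit)))) = {s : every successor in {q0, q1, q2, q5}} = {q1, q2, q5}
|Sat(AX (EF (EG (ack & crit))))| = |{q1, q2, q5}| = 3.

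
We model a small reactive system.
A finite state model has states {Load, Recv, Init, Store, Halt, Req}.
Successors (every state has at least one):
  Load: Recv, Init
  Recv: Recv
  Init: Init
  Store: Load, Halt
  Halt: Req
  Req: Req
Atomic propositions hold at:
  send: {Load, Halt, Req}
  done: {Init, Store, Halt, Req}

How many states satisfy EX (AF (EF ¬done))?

Sat(¬done) = {Load, Recv}
EF ¬done: least fixpoint, start Z0 = {Load, Recv}, add states with some successor in Z. Z1 = {Load, Recv, Store}; fixed.
Sat(EF ¬done) = {Load, Recv, Store}
AF (EF ¬done): least fixpoint, start Z0 = {Load, Recv, Store}, add states with every successor in Z. Already a fixed point.
Sat(AF (EF ¬done)) = {Load, Recv, Store}
Sat(EX (AF (EF ¬done))) = {s : some successor in {Load, Recv, Store}} = {Load, Recv, Store}
|Sat(EX (AF (EF ¬done)))| = |{Load, Recv, Store}| = 3.

3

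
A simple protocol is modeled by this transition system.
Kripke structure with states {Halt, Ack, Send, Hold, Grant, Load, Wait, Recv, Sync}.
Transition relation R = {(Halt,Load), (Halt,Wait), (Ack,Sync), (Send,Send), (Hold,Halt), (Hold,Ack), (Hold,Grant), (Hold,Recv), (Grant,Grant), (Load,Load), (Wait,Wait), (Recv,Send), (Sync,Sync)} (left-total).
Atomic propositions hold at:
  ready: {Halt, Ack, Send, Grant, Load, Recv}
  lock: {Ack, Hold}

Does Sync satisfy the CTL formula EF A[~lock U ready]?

Sat(~lock) = {Halt, Send, Grant, Load, Wait, Recv, Sync}
A[~lock U ready]: least fixpoint, start Z0 = Sat(ready) = {Halt, Ack, Send, Grant, Load, Recv}, add states in Sat(~lock) with every successor in Z. Already a fixed point.
Sat(A[~lock U ready]) = {Halt, Ack, Send, Grant, Load, Recv}
EF A[~lock U ready]: least fixpoint, start Z0 = {Halt, Ack, Send, Grant, Load, Recv}, add states with some successor in Z. Z1 = {Halt, Ack, Send, Hold, Grant, Load, Recv}; fixed.
Sat(EF A[~lock U ready]) = {Halt, Ack, Send, Hold, Grant, Load, Recv}
Sync ∉ Sat(EF A[~lock U ready]) = {Halt, Ack, Send, Hold, Grant, Load, Recv}, so the formula does not hold at Sync.

No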